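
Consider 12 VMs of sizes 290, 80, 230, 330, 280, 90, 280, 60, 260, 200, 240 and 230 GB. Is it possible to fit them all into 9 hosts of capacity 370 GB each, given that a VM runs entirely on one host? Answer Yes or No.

Yes

A valid assignment using 9 hosts:
  host 1: 330 = 330
  host 2: 290 + 80 = 370
  host 3: 280 + 90 = 370
  host 4: 280 + 60 = 340
  host 5: 260 = 260
  host 6: 240 = 240
  host 7: 230 = 230
  host 8: 230 = 230
  host 9: 200 = 200
Every load is within 370 GB, so 9 hosts suffice.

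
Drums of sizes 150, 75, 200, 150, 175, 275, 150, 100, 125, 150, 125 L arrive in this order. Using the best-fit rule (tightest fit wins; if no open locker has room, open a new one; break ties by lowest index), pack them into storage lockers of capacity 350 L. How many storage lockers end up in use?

6

  150 → locker 1 (new)  [load 150/350]
  75 → locker 1  [load 225/350]
  200 → locker 2 (new)  [load 200/350]
  150 → locker 2  [load 350/350]
  175 → locker 3 (new)  [load 175/350]
  275 → locker 4 (new)  [load 275/350]
  150 → locker 3  [load 325/350]
  100 → locker 1  [load 325/350]
  125 → locker 5 (new)  [load 125/350]
  150 → locker 5  [load 275/350]
  125 → locker 6 (new)  [load 125/350]
6 storage lockers opened.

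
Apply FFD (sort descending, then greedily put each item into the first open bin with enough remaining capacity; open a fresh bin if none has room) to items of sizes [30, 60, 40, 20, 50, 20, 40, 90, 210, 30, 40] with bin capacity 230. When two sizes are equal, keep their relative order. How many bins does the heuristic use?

3

Sorted descending: 210, 90, 60, 50, 40, 40, 40, 30, 30, 20, 20.
  210 → bin 1 (new)  [load 210/230]
  90 → bin 2 (new)  [load 90/230]
  60 → bin 2  [load 150/230]
  50 → bin 2  [load 200/230]
  40 → bin 3 (new)  [load 40/230]
  40 → bin 3  [load 80/230]
  40 → bin 3  [load 120/230]
  30 → bin 2  [load 230/230]
  30 → bin 3  [load 150/230]
  20 → bin 1  [load 230/230]
  20 → bin 3  [load 170/230]
3 bins opened.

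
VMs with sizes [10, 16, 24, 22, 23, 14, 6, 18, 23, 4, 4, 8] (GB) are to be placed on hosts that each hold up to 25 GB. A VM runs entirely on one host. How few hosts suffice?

8

Total = 24 + 23 + 23 + 22 + 18 + 16 + 14 + 10 + 8 + 6 + 4 + 4 = 172 GB.
Lower bound: ⌈172/25⌉ = 7 hosts.
A packing using 8 hosts:
  host 1: 24 = 24
  host 2: 23 = 23
  host 3: 23 = 23
  host 4: 22 = 22
  host 5: 18 + 6 = 24
  host 6: 16 + 8 = 24
  host 7: 14 + 10 = 24
  host 8: 4 + 4 = 8
No arrangement into 7 hosts stays within capacity, so 8 is optimal.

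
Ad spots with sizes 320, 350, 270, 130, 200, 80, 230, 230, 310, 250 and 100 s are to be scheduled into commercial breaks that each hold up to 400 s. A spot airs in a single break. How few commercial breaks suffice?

8

Total = 350 + 320 + 310 + 270 + 250 + 230 + 230 + 200 + 130 + 100 + 80 = 2470 s.
Lower bound: ⌈2470/400⌉ = 7 commercial breaks.
A packing using 8 commercial breaks:
  break 1: 350 = 350
  break 2: 320 + 80 = 400
  break 3: 310 = 310
  break 4: 270 + 130 = 400
  break 5: 250 + 100 = 350
  break 6: 230 = 230
  break 7: 230 = 230
  break 8: 200 = 200
No arrangement into 7 commercial breaks stays within capacity, so 8 is optimal.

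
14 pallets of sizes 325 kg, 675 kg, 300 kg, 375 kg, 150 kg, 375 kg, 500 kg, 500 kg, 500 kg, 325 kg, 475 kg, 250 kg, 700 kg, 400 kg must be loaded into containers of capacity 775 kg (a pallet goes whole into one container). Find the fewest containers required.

9

Total = 700 + 675 + 500 + 500 + 500 + 475 + 400 + 375 + 375 + 325 + 325 + 300 + 250 + 150 = 5850 kg.
Lower bound: ⌈5850/775⌉ = 8 containers.
A packing using 9 containers:
  container 1: 700 = 700
  container 2: 675 = 675
  container 3: 500 + 250 = 750
  container 4: 500 + 150 = 650
  container 5: 500 = 500
  container 6: 475 + 300 = 775
  container 7: 400 + 375 = 775
  container 8: 375 + 325 = 700
  container 9: 325 = 325
No arrangement into 8 containers stays within capacity, so 9 is optimal.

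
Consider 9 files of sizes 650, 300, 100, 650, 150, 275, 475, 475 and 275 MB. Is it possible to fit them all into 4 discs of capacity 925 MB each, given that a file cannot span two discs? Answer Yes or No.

Yes

A valid assignment using 4 discs:
  disc 1: 650 + 275 = 925
  disc 2: 650 + 275 = 925
  disc 3: 475 + 300 + 150 = 925
  disc 4: 475 + 100 = 575
Every load is within 925 MB, so 4 discs suffice.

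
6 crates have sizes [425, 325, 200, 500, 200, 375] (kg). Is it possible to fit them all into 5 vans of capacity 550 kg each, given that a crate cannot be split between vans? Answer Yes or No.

A valid assignment using 5 vans:
  van 1: 500 = 500
  van 2: 425 = 425
  van 3: 375 = 375
  van 4: 325 + 200 = 525
  van 5: 200 = 200
Every load is within 550 kg, so 5 vans suffice.

Yes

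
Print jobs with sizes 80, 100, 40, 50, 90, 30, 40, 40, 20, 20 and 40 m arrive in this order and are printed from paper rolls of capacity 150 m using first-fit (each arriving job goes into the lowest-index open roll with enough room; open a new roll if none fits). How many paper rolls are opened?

  80 → roll 1 (new)  [load 80/150]
  100 → roll 2 (new)  [load 100/150]
  40 → roll 1  [load 120/150]
  50 → roll 2  [load 150/150]
  90 → roll 3 (new)  [load 90/150]
  30 → roll 1  [load 150/150]
  40 → roll 3  [load 130/150]
  40 → roll 4 (new)  [load 40/150]
  20 → roll 3  [load 150/150]
  20 → roll 4  [load 60/150]
  40 → roll 4  [load 100/150]
4 paper rolls opened.

4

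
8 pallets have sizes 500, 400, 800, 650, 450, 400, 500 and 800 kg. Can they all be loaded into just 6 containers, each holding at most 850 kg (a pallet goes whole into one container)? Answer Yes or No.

Total = 4500 kg; ⌈4500/850⌉ = 6.
The bound of 6 does not rule out 6, but exhaustive search shows no assignment into 6 containers of capacity 850 kg exists — the minimum is 7.

No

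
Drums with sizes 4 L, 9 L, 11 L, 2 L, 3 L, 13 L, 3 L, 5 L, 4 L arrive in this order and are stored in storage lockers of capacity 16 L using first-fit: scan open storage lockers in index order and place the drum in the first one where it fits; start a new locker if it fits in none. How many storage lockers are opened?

  4 → locker 1 (new)  [load 4/16]
  9 → locker 1  [load 13/16]
  11 → locker 2 (new)  [load 11/16]
  2 → locker 1  [load 15/16]
  3 → locker 2  [load 14/16]
  13 → locker 3 (new)  [load 13/16]
  3 → locker 3  [load 16/16]
  5 → locker 4 (new)  [load 5/16]
  4 → locker 4  [load 9/16]
4 storage lockers opened.

4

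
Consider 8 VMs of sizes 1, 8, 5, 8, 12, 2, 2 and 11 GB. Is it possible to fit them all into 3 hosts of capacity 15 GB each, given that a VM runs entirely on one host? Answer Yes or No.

No

Total = 49 GB; ⌈49/15⌉ = 4.
At least 4 hosts are required, but only 3 are allowed.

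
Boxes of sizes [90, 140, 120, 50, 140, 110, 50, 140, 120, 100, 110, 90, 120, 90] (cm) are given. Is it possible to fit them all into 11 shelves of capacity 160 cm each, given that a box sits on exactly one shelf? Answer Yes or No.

Total = 1470 cm; ⌈1470/160⌉ = 10.
12 boxes each exceed half the capacity and cannot share a shelf, forcing at least 12 shelves.
At least 12 shelves are required, but only 11 are allowed.

No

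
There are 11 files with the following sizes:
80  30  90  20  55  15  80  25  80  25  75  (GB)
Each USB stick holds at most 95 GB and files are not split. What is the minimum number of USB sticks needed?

Total = 90 + 80 + 80 + 80 + 75 + 55 + 30 + 25 + 25 + 20 + 15 = 575 GB.
Lower bound: ⌈575/95⌉ = 7 USB sticks.
A packing using 7 USB sticks:
  USB stick 1: 90 = 90
  USB stick 2: 80 + 15 = 95
  USB stick 3: 80 = 80
  USB stick 4: 80 = 80
  USB stick 5: 75 + 20 = 95
  USB stick 6: 55 + 30 = 85
  USB stick 7: 25 + 25 = 50
This matches the lower bound, so 7 is optimal.

7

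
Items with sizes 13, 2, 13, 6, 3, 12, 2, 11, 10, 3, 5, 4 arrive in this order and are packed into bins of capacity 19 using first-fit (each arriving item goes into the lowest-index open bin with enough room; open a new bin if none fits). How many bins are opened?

5

  13 → bin 1 (new)  [load 13/19]
  2 → bin 1  [load 15/19]
  13 → bin 2 (new)  [load 13/19]
  6 → bin 2  [load 19/19]
  3 → bin 1  [load 18/19]
  12 → bin 3 (new)  [load 12/19]
  2 → bin 3  [load 14/19]
  11 → bin 4 (new)  [load 11/19]
  10 → bin 5 (new)  [load 10/19]
  3 → bin 3  [load 17/19]
  5 → bin 4  [load 16/19]
  4 → bin 5  [load 14/19]
5 bins opened.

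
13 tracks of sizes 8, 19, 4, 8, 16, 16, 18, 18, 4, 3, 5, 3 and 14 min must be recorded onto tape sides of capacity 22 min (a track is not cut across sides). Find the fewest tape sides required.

Total = 19 + 18 + 18 + 16 + 16 + 14 + 8 + 8 + 5 + 4 + 4 + 3 + 3 = 136 min.
Lower bound: ⌈136/22⌉ = 7 tape sides.
A packing using 7 tape sides:
  side 1: 19 + 3 = 22
  side 2: 18 + 4 = 22
  side 3: 18 + 4 = 22
  side 4: 16 + 5 = 21
  side 5: 16 + 3 = 19
  side 6: 14 + 8 = 22
  side 7: 8 = 8
This matches the lower bound, so 7 is optimal.

7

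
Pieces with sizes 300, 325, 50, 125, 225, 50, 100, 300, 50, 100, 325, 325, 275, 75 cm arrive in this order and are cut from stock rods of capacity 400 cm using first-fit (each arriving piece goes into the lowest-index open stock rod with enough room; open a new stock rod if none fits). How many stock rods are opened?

7

  300 → stock rod 1 (new)  [load 300/400]
  325 → stock rod 2 (new)  [load 325/400]
  50 → stock rod 1  [load 350/400]
  125 → stock rod 3 (new)  [load 125/400]
  225 → stock rod 3  [load 350/400]
  50 → stock rod 1  [load 400/400]
  100 → stock rod 4 (new)  [load 100/400]
  300 → stock rod 4  [load 400/400]
  50 → stock rod 2  [load 375/400]
  100 → stock rod 5 (new)  [load 100/400]
  325 → stock rod 6 (new)  [load 325/400]
  325 → stock rod 7 (new)  [load 325/400]
  275 → stock rod 5  [load 375/400]
  75 → stock rod 6  [load 400/400]
7 stock rods opened.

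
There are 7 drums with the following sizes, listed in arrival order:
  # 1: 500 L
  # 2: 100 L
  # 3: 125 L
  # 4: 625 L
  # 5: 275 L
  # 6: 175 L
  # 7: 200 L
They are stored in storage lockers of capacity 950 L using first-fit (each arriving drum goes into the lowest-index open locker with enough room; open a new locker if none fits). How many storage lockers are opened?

3

  500 → locker 1 (new)  [load 500/950]
  100 → locker 1  [load 600/950]
  125 → locker 1  [load 725/950]
  625 → locker 2 (new)  [load 625/950]
  275 → locker 2  [load 900/950]
  175 → locker 1  [load 900/950]
  200 → locker 3 (new)  [load 200/950]
3 storage lockers opened.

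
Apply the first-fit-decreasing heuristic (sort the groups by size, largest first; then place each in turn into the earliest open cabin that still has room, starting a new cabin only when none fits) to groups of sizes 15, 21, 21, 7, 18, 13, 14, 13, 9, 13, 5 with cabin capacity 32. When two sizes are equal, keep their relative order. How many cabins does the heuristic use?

Sorted descending: 21, 21, 18, 15, 14, 13, 13, 13, 9, 7, 5.
  21 → cabin 1 (new)  [load 21/32]
  21 → cabin 2 (new)  [load 21/32]
  18 → cabin 3 (new)  [load 18/32]
  15 → cabin 4 (new)  [load 15/32]
  14 → cabin 3  [load 32/32]
  13 → cabin 4  [load 28/32]
  13 → cabin 5 (new)  [load 13/32]
  13 → cabin 5  [load 26/32]
  9 → cabin 1  [load 30/32]
  7 → cabin 2  [load 28/32]
  5 → cabin 5  [load 31/32]
5 cabins opened.

5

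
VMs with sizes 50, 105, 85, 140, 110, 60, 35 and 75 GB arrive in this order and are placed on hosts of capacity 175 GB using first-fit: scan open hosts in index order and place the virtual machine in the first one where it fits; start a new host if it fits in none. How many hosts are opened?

  50 → host 1 (new)  [load 50/175]
  105 → host 1  [load 155/175]
  85 → host 2 (new)  [load 85/175]
  140 → host 3 (new)  [load 140/175]
  110 → host 4 (new)  [load 110/175]
  60 → host 2  [load 145/175]
  35 → host 3  [load 175/175]
  75 → host 5 (new)  [load 75/175]
5 hosts opened.

5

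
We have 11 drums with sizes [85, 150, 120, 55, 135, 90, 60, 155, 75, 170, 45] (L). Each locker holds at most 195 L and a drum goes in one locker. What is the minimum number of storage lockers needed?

Total = 170 + 155 + 150 + 135 + 120 + 90 + 85 + 75 + 60 + 55 + 45 = 1140 L.
Lower bound: ⌈1140/195⌉ = 6 storage lockers.
A packing using 7 storage lockers:
  locker 1: 170 = 170
  locker 2: 155 = 155
  locker 3: 150 + 45 = 195
  locker 4: 135 + 60 = 195
  locker 5: 120 + 75 = 195
  locker 6: 90 + 85 = 175
  locker 7: 55 = 55
No arrangement into 6 storage lockers stays within capacity, so 7 is optimal.

7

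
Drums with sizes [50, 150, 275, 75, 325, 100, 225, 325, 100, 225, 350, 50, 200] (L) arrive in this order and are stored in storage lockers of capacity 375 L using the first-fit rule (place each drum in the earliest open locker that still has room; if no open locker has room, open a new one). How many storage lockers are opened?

8

  50 → locker 1 (new)  [load 50/375]
  150 → locker 1  [load 200/375]
  275 → locker 2 (new)  [load 275/375]
  75 → locker 1  [load 275/375]
  325 → locker 3 (new)  [load 325/375]
  100 → locker 1  [load 375/375]
  225 → locker 4 (new)  [load 225/375]
  325 → locker 5 (new)  [load 325/375]
  100 → locker 2  [load 375/375]
  225 → locker 6 (new)  [load 225/375]
  350 → locker 7 (new)  [load 350/375]
  50 → locker 3  [load 375/375]
  200 → locker 8 (new)  [load 200/375]
8 storage lockers opened.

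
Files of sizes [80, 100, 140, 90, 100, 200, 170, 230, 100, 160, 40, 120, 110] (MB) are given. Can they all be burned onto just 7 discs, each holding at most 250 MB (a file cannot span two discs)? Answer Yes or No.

Yes

A valid assignment using 7 discs:
  disc 1: 230 = 230
  disc 2: 200 + 40 = 240
  disc 3: 170 + 80 = 250
  disc 4: 160 + 90 = 250
  disc 5: 140 + 110 = 250
  disc 6: 120 + 100 = 220
  disc 7: 100 + 100 = 200
Every load is within 250 MB, so 7 discs suffice.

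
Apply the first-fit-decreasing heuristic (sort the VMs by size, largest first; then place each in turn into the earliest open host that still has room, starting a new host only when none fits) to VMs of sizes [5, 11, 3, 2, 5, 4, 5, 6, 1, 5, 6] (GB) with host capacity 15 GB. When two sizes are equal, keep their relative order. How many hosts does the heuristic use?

Sorted descending: 11, 6, 6, 5, 5, 5, 5, 4, 3, 2, 1.
  11 → host 1 (new)  [load 11/15]
  6 → host 2 (new)  [load 6/15]
  6 → host 2  [load 12/15]
  5 → host 3 (new)  [load 5/15]
  5 → host 3  [load 10/15]
  5 → host 3  [load 15/15]
  5 → host 4 (new)  [load 5/15]
  4 → host 1  [load 15/15]
  3 → host 2  [load 15/15]
  2 → host 4  [load 7/15]
  1 → host 4  [load 8/15]
4 hosts opened.

4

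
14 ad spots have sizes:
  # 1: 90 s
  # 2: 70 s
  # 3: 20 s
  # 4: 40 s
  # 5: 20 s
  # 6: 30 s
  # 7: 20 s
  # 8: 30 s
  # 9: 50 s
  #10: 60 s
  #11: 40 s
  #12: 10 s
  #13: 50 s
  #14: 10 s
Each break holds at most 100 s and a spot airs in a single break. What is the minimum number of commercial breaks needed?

Total = 90 + 70 + 60 + 50 + 50 + 40 + 40 + 30 + 30 + 20 + 20 + 20 + 10 + 10 = 540 s.
Lower bound: ⌈540/100⌉ = 6 commercial breaks.
A packing using 6 commercial breaks:
  break 1: 90 + 10 = 100
  break 2: 70 + 30 = 100
  break 3: 60 + 40 = 100
  break 4: 50 + 50 = 100
  break 5: 40 + 30 + 20 + 10 = 100
  break 6: 20 + 20 = 40
This matches the lower bound, so 6 is optimal.

6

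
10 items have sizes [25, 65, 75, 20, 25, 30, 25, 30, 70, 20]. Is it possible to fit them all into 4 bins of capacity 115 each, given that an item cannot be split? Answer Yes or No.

Yes

A valid assignment using 4 bins:
  bin 1: 75 + 30 = 105
  bin 2: 70 + 30 = 100
  bin 3: 65 + 25 + 25 = 115
  bin 4: 25 + 20 + 20 = 65
Every load is within 115, so 4 bins suffice.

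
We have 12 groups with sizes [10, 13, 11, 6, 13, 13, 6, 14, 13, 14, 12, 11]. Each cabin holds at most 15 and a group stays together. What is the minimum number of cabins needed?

11

Total = 14 + 14 + 13 + 13 + 13 + 13 + 12 + 11 + 11 + 10 + 6 + 6 = 136.
Lower bound: ⌈136/15⌉ = 10 cabins.
A packing using 11 cabins:
  cabin 1: 14 = 14
  cabin 2: 14 = 14
  cabin 3: 13 = 13
  cabin 4: 13 = 13
  cabin 5: 13 = 13
  cabin 6: 13 = 13
  cabin 7: 12 = 12
  cabin 8: 11 = 11
  cabin 9: 11 = 11
  cabin 10: 10 = 10
  cabin 11: 6 + 6 = 12
No arrangement into 10 cabins stays within capacity, so 11 is optimal.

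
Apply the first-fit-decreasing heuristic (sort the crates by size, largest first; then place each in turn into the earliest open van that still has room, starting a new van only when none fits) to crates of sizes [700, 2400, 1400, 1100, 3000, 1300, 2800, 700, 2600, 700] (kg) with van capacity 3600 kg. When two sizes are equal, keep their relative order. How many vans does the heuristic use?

Sorted descending: 3000, 2800, 2600, 2400, 1400, 1300, 1100, 700, 700, 700.
  3000 → van 1 (new)  [load 3000/3600]
  2800 → van 2 (new)  [load 2800/3600]
  2600 → van 3 (new)  [load 2600/3600]
  2400 → van 4 (new)  [load 2400/3600]
  1400 → van 5 (new)  [load 1400/3600]
  1300 → van 5  [load 2700/3600]
  1100 → van 4  [load 3500/3600]
  700 → van 2  [load 3500/3600]
  700 → van 3  [load 3300/3600]
  700 → van 5  [load 3400/3600]
5 vans opened.

5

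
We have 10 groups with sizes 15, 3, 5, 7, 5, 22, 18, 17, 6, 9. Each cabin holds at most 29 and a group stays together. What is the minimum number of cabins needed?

4

Total = 22 + 18 + 17 + 15 + 9 + 7 + 6 + 5 + 5 + 3 = 107.
Lower bound: ⌈107/29⌉ = 4 cabins.
A packing using 4 cabins:
  cabin 1: 22 + 7 = 29
  cabin 2: 18 + 9 = 27
  cabin 3: 17 + 6 + 5 = 28
  cabin 4: 15 + 5 + 3 = 23
This matches the lower bound, so 4 is optimal.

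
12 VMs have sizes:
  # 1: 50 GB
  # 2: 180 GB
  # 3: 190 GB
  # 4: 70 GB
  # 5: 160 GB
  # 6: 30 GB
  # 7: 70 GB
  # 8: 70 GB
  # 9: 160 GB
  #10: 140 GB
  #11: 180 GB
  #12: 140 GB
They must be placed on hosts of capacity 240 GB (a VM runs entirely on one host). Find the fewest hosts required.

Total = 190 + 180 + 180 + 160 + 160 + 140 + 140 + 70 + 70 + 70 + 50 + 30 = 1440 GB.
Lower bound: ⌈1440/240⌉ = 6 hosts.
Also, 7 VMs each exceed 120 GB, and no two of those can share a host, so at least 7 hosts are needed.
A packing using 7 hosts:
  host 1: 190 + 50 = 240
  host 2: 180 + 30 = 210
  host 3: 180 = 180
  host 4: 160 + 70 = 230
  host 5: 160 + 70 = 230
  host 6: 140 + 70 = 210
  host 7: 140 = 140
This matches the lower bound, so 7 is optimal.

7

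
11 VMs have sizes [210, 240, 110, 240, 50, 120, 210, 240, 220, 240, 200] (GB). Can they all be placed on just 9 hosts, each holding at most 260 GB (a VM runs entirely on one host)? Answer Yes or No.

A valid assignment using 9 hosts:
  host 1: 240 = 240
  host 2: 240 = 240
  host 3: 240 = 240
  host 4: 240 = 240
  host 5: 220 = 220
  host 6: 210 + 50 = 260
  host 7: 210 = 210
  host 8: 200 = 200
  host 9: 120 + 110 = 230
Every load is within 260 GB, so 9 hosts suffice.

Yes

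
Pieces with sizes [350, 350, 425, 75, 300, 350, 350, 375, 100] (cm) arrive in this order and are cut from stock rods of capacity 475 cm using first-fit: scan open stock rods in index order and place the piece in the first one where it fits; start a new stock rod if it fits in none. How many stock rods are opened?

  350 → stock rod 1 (new)  [load 350/475]
  350 → stock rod 2 (new)  [load 350/475]
  425 → stock rod 3 (new)  [load 425/475]
  75 → stock rod 1  [load 425/475]
  300 → stock rod 4 (new)  [load 300/475]
  350 → stock rod 5 (new)  [load 350/475]
  350 → stock rod 6 (new)  [load 350/475]
  375 → stock rod 7 (new)  [load 375/475]
  100 → stock rod 2  [load 450/475]
7 stock rods opened.

7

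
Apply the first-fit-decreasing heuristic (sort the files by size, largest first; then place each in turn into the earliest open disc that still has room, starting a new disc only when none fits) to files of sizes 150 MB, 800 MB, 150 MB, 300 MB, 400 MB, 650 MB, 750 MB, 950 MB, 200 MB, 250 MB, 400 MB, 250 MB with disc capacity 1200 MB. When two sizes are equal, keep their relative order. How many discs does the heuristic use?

Sorted descending: 950, 800, 750, 650, 400, 400, 300, 250, 250, 200, 150, 150.
  950 → disc 1 (new)  [load 950/1200]
  800 → disc 2 (new)  [load 800/1200]
  750 → disc 3 (new)  [load 750/1200]
  650 → disc 4 (new)  [load 650/1200]
  400 → disc 2  [load 1200/1200]
  400 → disc 3  [load 1150/1200]
  300 → disc 4  [load 950/1200]
  250 → disc 1  [load 1200/1200]
  250 → disc 4  [load 1200/1200]
  200 → disc 5 (new)  [load 200/1200]
  150 → disc 5  [load 350/1200]
  150 → disc 5  [load 500/1200]
5 discs opened.

5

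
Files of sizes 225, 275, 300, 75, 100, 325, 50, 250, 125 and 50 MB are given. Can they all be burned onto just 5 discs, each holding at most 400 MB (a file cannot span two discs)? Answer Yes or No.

A valid assignment using 5 discs:
  disc 1: 325 + 75 = 400
  disc 2: 300 + 100 = 400
  disc 3: 275 + 125 = 400
  disc 4: 250 + 50 + 50 = 350
  disc 5: 225 = 225
Every load is within 400 MB, so 5 discs suffice.

Yes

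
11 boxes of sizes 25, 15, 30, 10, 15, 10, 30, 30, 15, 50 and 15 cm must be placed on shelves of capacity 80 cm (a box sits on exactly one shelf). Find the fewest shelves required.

Total = 50 + 30 + 30 + 30 + 25 + 15 + 15 + 15 + 15 + 10 + 10 = 245 cm.
Lower bound: ⌈245/80⌉ = 4 shelves.
A packing using 4 shelves:
  shelf 1: 50 + 30 = 80
  shelf 2: 30 + 30 + 15 = 75
  shelf 3: 25 + 15 + 15 + 15 + 10 = 80
  shelf 4: 10 = 10
This matches the lower bound, so 4 is optimal.

4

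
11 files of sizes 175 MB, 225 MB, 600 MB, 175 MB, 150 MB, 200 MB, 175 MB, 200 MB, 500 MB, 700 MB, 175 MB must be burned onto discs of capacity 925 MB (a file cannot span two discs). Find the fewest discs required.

Total = 700 + 600 + 500 + 225 + 200 + 200 + 175 + 175 + 175 + 175 + 150 = 3275 MB.
Lower bound: ⌈3275/925⌉ = 4 discs.
A packing using 4 discs:
  disc 1: 700 + 225 = 925
  disc 2: 600 + 200 = 800
  disc 3: 500 + 200 + 175 = 875
  disc 4: 175 + 175 + 175 + 150 = 675
This matches the lower bound, so 4 is optimal.

4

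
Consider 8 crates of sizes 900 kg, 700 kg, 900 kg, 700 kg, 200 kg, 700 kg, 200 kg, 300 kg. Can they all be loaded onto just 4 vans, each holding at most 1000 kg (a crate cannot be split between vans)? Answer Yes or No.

Total = 4600 kg; ⌈4600/1000⌉ = 5.
At least 5 vans are required, but only 4 are allowed.

No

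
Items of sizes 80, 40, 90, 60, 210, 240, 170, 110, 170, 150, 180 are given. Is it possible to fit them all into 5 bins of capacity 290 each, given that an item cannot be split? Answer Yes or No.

No

Total = 1500; ⌈1500/290⌉ = 6.
At least 6 bins are required, but only 5 are allowed.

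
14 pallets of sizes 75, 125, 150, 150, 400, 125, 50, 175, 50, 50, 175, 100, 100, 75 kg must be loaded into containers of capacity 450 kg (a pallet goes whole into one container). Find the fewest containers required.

Total = 400 + 175 + 175 + 150 + 150 + 125 + 125 + 100 + 100 + 75 + 75 + 50 + 50 + 50 = 1800 kg.
Lower bound: ⌈1800/450⌉ = 4 containers.
A packing using 4 containers:
  container 1: 400 + 50 = 450
  container 2: 175 + 175 + 100 = 450
  container 3: 150 + 150 + 100 + 50 = 450
  container 4: 125 + 125 + 75 + 75 + 50 = 450
This matches the lower bound, so 4 is optimal.

4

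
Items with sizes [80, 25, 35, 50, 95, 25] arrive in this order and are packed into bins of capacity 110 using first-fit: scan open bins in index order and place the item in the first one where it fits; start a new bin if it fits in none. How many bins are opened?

  80 → bin 1 (new)  [load 80/110]
  25 → bin 1  [load 105/110]
  35 → bin 2 (new)  [load 35/110]
  50 → bin 2  [load 85/110]
  95 → bin 3 (new)  [load 95/110]
  25 → bin 2  [load 110/110]
3 bins opened.

3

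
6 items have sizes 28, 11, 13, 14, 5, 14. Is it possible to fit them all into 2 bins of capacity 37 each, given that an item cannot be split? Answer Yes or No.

Total = 85; ⌈85/37⌉ = 3.
At least 3 bins are required, but only 2 are allowed.

No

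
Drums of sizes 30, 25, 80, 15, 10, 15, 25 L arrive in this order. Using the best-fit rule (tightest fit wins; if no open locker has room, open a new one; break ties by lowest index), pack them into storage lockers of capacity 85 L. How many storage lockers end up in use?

3

  30 → locker 1 (new)  [load 30/85]
  25 → locker 1  [load 55/85]
  80 → locker 2 (new)  [load 80/85]
  15 → locker 1  [load 70/85]
  10 → locker 1  [load 80/85]
  15 → locker 3 (new)  [load 15/85]
  25 → locker 3  [load 40/85]
3 storage lockers opened.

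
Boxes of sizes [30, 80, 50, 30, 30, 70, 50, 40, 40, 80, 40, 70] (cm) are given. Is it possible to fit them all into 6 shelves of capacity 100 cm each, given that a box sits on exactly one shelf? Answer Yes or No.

No

Total = 610 cm; ⌈610/100⌉ = 7.
At least 7 shelves are required, but only 6 are allowed.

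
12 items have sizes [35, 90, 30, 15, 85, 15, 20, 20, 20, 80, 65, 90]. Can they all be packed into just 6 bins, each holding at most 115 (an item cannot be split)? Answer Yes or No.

A valid assignment using 5 bins:
  bin 1: 90 + 20 = 110
  bin 2: 90 + 20 = 110
  bin 3: 85 + 30 = 115
  bin 4: 80 + 35 = 115
  bin 5: 65 + 20 + 15 + 15 = 115
That uses only 5 ≤ 6, so 6 bins are enough.

Yes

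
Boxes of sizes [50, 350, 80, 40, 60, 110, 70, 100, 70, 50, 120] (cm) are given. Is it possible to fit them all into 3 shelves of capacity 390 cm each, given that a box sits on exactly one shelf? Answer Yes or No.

Yes

A valid assignment using 3 shelves:
  shelf 1: 350 + 40 = 390
  shelf 2: 120 + 110 + 100 + 60 = 390
  shelf 3: 80 + 70 + 70 + 50 + 50 = 320
Every load is within 390 cm, so 3 shelves suffice.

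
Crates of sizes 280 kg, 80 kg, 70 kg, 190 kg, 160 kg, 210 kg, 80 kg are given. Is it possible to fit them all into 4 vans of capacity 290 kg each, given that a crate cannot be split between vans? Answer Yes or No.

Yes

A valid assignment using 4 vans:
  van 1: 280 = 280
  van 2: 210 + 80 = 290
  van 3: 190 + 80 = 270
  van 4: 160 + 70 = 230
Every load is within 290 kg, so 4 vans suffice.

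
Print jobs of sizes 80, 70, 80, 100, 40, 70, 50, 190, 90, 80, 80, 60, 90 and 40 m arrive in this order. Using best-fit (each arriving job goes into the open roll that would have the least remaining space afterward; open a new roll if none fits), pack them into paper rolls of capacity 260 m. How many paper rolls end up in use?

  80 → roll 1 (new)  [load 80/260]
  70 → roll 1  [load 150/260]
  80 → roll 1  [load 230/260]
  100 → roll 2 (new)  [load 100/260]
  40 → roll 2  [load 140/260]
  70 → roll 2  [load 210/260]
  50 → roll 2  [load 260/260]
  190 → roll 3 (new)  [load 190/260]
  90 → roll 4 (new)  [load 90/260]
  80 → roll 4  [load 170/260]
  80 → roll 4  [load 250/260]
  60 → roll 3  [load 250/260]
  90 → roll 5 (new)  [load 90/260]
  40 → roll 5  [load 130/260]
5 paper rolls opened.

5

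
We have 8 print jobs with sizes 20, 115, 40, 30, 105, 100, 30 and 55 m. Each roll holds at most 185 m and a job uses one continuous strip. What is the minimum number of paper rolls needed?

3

Total = 115 + 105 + 100 + 55 + 40 + 30 + 30 + 20 = 495 m.
Lower bound: ⌈495/185⌉ = 3 paper rolls.
A packing using 3 paper rolls:
  roll 1: 115 + 55 = 170
  roll 2: 105 + 40 + 30 = 175
  roll 3: 100 + 30 + 20 = 150
This matches the lower bound, so 3 is optimal.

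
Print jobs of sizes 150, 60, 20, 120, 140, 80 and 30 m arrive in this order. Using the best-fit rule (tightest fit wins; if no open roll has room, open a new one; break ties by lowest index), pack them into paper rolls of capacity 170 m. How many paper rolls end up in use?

4

  150 → roll 1 (new)  [load 150/170]
  60 → roll 2 (new)  [load 60/170]
  20 → roll 1  [load 170/170]
  120 → roll 3 (new)  [load 120/170]
  140 → roll 4 (new)  [load 140/170]
  80 → roll 2  [load 140/170]
  30 → roll 2  [load 170/170]
4 paper rolls opened.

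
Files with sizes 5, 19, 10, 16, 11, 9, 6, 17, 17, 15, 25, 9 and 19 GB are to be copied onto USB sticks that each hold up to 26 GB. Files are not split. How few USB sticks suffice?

7

Total = 25 + 19 + 19 + 17 + 17 + 16 + 15 + 11 + 10 + 9 + 9 + 6 + 5 = 178 GB.
Lower bound: ⌈178/26⌉ = 7 USB sticks.
A packing using 7 USB sticks:
  USB stick 1: 25 = 25
  USB stick 2: 19 + 6 = 25
  USB stick 3: 19 + 5 = 24
  USB stick 4: 17 + 9 = 26
  USB stick 5: 17 + 9 = 26
  USB stick 6: 16 + 10 = 26
  USB stick 7: 15 + 11 = 26
This matches the lower bound, so 7 is optimal.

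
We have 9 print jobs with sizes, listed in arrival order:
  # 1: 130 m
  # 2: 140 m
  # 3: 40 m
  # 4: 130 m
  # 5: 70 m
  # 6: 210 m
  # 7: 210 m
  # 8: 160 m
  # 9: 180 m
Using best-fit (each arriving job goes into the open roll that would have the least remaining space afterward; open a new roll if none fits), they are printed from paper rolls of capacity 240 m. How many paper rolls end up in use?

  130 → roll 1 (new)  [load 130/240]
  140 → roll 2 (new)  [load 140/240]
  40 → roll 2  [load 180/240]
  130 → roll 3 (new)  [load 130/240]
  70 → roll 1  [load 200/240]
  210 → roll 4 (new)  [load 210/240]
  210 → roll 5 (new)  [load 210/240]
  160 → roll 6 (new)  [load 160/240]
  180 → roll 7 (new)  [load 180/240]
7 paper rolls opened.

7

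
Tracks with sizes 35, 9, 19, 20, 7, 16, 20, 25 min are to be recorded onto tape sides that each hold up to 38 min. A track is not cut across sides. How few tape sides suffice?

Total = 35 + 25 + 20 + 20 + 19 + 16 + 9 + 7 = 151 min.
Lower bound: ⌈151/38⌉ = 4 tape sides.
A packing using 5 tape sides:
  side 1: 35 = 35
  side 2: 25 + 9 = 34
  side 3: 20 + 16 = 36
  side 4: 20 + 7 = 27
  side 5: 19 = 19
No arrangement into 4 tape sides stays within capacity, so 5 is optimal.

5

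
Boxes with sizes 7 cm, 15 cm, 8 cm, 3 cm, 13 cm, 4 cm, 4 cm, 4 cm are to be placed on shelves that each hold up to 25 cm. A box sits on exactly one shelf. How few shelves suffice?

3

Total = 15 + 13 + 8 + 7 + 4 + 4 + 4 + 3 = 58 cm.
Lower bound: ⌈58/25⌉ = 3 shelves.
A packing using 3 shelves:
  shelf 1: 15 + 8 = 23
  shelf 2: 13 + 7 + 4 = 24
  shelf 3: 4 + 4 + 3 = 11
This matches the lower bound, so 3 is optimal.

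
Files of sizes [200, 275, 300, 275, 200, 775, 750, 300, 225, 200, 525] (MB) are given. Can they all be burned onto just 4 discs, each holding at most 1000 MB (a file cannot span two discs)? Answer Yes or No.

Total = 4025 MB; ⌈4025/1000⌉ = 5.
At least 5 discs are required, but only 4 are allowed.

No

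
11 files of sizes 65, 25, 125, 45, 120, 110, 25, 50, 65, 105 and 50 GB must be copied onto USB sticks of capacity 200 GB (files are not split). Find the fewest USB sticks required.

4

Total = 125 + 120 + 110 + 105 + 65 + 65 + 50 + 50 + 45 + 25 + 25 = 785 GB.
Lower bound: ⌈785/200⌉ = 4 USB sticks.
A packing using 4 USB sticks:
  USB stick 1: 125 + 65 = 190
  USB stick 2: 120 + 50 + 25 = 195
  USB stick 3: 110 + 65 + 25 = 200
  USB stick 4: 105 + 50 + 45 = 200
This matches the lower bound, so 4 is optimal.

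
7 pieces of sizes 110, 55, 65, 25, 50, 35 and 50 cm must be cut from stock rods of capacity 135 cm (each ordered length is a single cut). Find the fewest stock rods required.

Total = 110 + 65 + 55 + 50 + 50 + 35 + 25 = 390 cm.
Lower bound: ⌈390/135⌉ = 3 stock rods.
A packing using 3 stock rods:
  stock rod 1: 110 + 25 = 135
  stock rod 2: 65 + 55 = 120
  stock rod 3: 50 + 50 + 35 = 135
This matches the lower bound, so 3 is optimal.

3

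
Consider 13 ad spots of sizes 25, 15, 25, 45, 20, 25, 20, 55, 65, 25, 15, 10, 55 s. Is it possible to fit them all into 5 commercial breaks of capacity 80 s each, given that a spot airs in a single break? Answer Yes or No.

A valid assignment using 5 commercial breaks:
  break 1: 65 + 15 = 80
  break 2: 55 + 25 = 80
  break 3: 55 + 25 = 80
  break 4: 45 + 25 + 10 = 80
  break 5: 25 + 20 + 20 + 15 = 80
Every load is within 80 s, so 5 commercial breaks suffice.

Yes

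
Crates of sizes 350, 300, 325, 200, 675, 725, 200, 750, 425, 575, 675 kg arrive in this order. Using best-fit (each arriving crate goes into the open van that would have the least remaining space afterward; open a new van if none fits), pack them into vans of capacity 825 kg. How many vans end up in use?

8

  350 → van 1 (new)  [load 350/825]
  300 → van 1  [load 650/825]
  325 → van 2 (new)  [load 325/825]
  200 → van 2  [load 525/825]
  675 → van 3 (new)  [load 675/825]
  725 → van 4 (new)  [load 725/825]
  200 → van 2  [load 725/825]
  750 → van 5 (new)  [load 750/825]
  425 → van 6 (new)  [load 425/825]
  575 → van 7 (new)  [load 575/825]
  675 → van 8 (new)  [load 675/825]
8 vans opened.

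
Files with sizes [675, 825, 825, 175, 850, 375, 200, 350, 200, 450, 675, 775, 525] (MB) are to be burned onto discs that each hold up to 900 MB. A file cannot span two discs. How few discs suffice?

Total = 850 + 825 + 825 + 775 + 675 + 675 + 525 + 450 + 375 + 350 + 200 + 200 + 175 = 6900 MB.
Lower bound: ⌈6900/900⌉ = 8 discs.
A packing using 9 discs:
  disc 1: 850 = 850
  disc 2: 825 = 825
  disc 3: 825 = 825
  disc 4: 775 = 775
  disc 5: 675 + 200 = 875
  disc 6: 675 + 200 = 875
  disc 7: 525 + 375 = 900
  disc 8: 450 + 350 = 800
  disc 9: 175 = 175
No arrangement into 8 discs stays within capacity, so 9 is optimal.

9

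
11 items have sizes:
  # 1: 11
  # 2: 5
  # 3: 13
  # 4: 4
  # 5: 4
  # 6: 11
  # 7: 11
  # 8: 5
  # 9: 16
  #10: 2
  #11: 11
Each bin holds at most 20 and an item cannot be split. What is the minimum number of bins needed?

6

Total = 16 + 13 + 11 + 11 + 11 + 11 + 5 + 5 + 4 + 4 + 2 = 93.
Lower bound: ⌈93/20⌉ = 5 bins.
Also, 6 items each exceed 10, and no two of those can share a bin, so at least 6 bins are needed.
A packing using 6 bins:
  bin 1: 16 + 4 = 20
  bin 2: 13 + 5 + 2 = 20
  bin 3: 11 + 5 + 4 = 20
  bin 4: 11 = 11
  bin 5: 11 = 11
  bin 6: 11 = 11
This matches the lower bound, so 6 is optimal.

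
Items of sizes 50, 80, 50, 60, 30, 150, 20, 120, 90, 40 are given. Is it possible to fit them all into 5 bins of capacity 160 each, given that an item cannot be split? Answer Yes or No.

A valid assignment using 5 bins:
  bin 1: 150 = 150
  bin 2: 120 + 40 = 160
  bin 3: 90 + 60 = 150
  bin 4: 80 + 50 + 30 = 160
  bin 5: 50 + 20 = 70
Every load is within 160, so 5 bins suffice.

Yes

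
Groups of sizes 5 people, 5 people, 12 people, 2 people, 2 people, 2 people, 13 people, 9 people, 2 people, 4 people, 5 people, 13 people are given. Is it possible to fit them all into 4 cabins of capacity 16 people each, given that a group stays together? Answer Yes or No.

Total = 74 people; ⌈74/16⌉ = 5.
At least 5 cabins are required, but only 4 are allowed.

No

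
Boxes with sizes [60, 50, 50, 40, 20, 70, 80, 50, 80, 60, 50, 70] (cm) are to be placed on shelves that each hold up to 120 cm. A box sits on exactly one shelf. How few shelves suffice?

Total = 80 + 80 + 70 + 70 + 60 + 60 + 50 + 50 + 50 + 50 + 40 + 20 = 680 cm.
Lower bound: ⌈680/120⌉ = 6 shelves.
A packing using 6 shelves:
  shelf 1: 80 + 40 = 120
  shelf 2: 80 + 20 = 100
  shelf 3: 70 + 50 = 120
  shelf 4: 70 + 50 = 120
  shelf 5: 60 + 60 = 120
  shelf 6: 50 + 50 = 100
This matches the lower bound, so 6 is optimal.

6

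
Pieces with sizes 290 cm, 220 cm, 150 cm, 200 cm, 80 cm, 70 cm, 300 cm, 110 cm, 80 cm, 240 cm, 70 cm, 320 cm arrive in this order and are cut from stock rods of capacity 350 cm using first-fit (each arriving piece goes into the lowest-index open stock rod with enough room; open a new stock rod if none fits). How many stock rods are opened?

  290 → stock rod 1 (new)  [load 290/350]
  220 → stock rod 2 (new)  [load 220/350]
  150 → stock rod 3 (new)  [load 150/350]
  200 → stock rod 3  [load 350/350]
  80 → stock rod 2  [load 300/350]
  70 → stock rod 4 (new)  [load 70/350]
  300 → stock rod 5 (new)  [load 300/350]
  110 → stock rod 4  [load 180/350]
  80 → stock rod 4  [load 260/350]
  240 → stock rod 6 (new)  [load 240/350]
  70 → stock rod 4  [load 330/350]
  320 → stock rod 7 (new)  [load 320/350]
7 stock rods opened.

7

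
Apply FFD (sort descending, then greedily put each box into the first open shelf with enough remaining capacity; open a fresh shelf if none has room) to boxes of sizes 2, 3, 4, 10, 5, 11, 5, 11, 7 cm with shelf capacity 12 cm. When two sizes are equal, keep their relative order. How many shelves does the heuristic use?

5

Sorted descending: 11, 11, 10, 7, 5, 5, 4, 3, 2.
  11 → shelf 1 (new)  [load 11/12]
  11 → shelf 2 (new)  [load 11/12]
  10 → shelf 3 (new)  [load 10/12]
  7 → shelf 4 (new)  [load 7/12]
  5 → shelf 4  [load 12/12]
  5 → shelf 5 (new)  [load 5/12]
  4 → shelf 5  [load 9/12]
  3 → shelf 5  [load 12/12]
  2 → shelf 3  [load 12/12]
5 shelves opened.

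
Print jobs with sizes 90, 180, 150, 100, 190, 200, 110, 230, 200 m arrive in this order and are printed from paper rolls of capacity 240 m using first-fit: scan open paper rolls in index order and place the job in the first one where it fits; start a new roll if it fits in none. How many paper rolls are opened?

  90 → roll 1 (new)  [load 90/240]
  180 → roll 2 (new)  [load 180/240]
  150 → roll 1  [load 240/240]
  100 → roll 3 (new)  [load 100/240]
  190 → roll 4 (new)  [load 190/240]
  200 → roll 5 (new)  [load 200/240]
  110 → roll 3  [load 210/240]
  230 → roll 6 (new)  [load 230/240]
  200 → roll 7 (new)  [load 200/240]
7 paper rolls opened.

7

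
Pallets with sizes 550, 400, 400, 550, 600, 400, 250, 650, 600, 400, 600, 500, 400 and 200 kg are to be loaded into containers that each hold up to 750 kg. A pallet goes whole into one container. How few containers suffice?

12

Total = 650 + 600 + 600 + 600 + 550 + 550 + 500 + 400 + 400 + 400 + 400 + 400 + 250 + 200 = 6500 kg.
Lower bound: ⌈6500/750⌉ = 9 containers.
Also, 12 pallets each exceed 375 kg, and no two of those can share a container, so at least 12 containers are needed.
A packing using 12 containers:
  container 1: 650 = 650
  container 2: 600 = 600
  container 3: 600 = 600
  container 4: 600 = 600
  container 5: 550 + 200 = 750
  container 6: 550 = 550
  container 7: 500 + 250 = 750
  container 8: 400 = 400
  container 9: 400 = 400
  container 10: 400 = 400
  container 11: 400 = 400
  container 12: 400 = 400
This matches the lower bound, so 12 is optimal.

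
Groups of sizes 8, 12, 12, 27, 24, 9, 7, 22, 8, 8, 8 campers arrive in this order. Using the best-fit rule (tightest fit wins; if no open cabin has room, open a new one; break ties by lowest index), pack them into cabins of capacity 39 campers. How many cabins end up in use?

4

  8 → cabin 1 (new)  [load 8/39]
  12 → cabin 1  [load 20/39]
  12 → cabin 1  [load 32/39]
  27 → cabin 2 (new)  [load 27/39]
  24 → cabin 3 (new)  [load 24/39]
  9 → cabin 2  [load 36/39]
  7 → cabin 1  [load 39/39]
  22 → cabin 4 (new)  [load 22/39]
  8 → cabin 3  [load 32/39]
  8 → cabin 4  [load 30/39]
  8 → cabin 4  [load 38/39]
4 cabins opened.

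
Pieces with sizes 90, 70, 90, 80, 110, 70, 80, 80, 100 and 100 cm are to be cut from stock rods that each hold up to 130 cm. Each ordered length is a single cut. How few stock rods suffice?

Total = 110 + 100 + 100 + 90 + 90 + 80 + 80 + 80 + 70 + 70 = 870 cm.
Lower bound: ⌈870/130⌉ = 7 stock rods.
Also, 10 pieces each exceed 65 cm, and no two of those can share a stock rod, so at least 10 stock rods are needed.
A packing using 10 stock rods:
  stock rod 1: 110 = 110
  stock rod 2: 100 = 100
  stock rod 3: 100 = 100
  stock rod 4: 90 = 90
  stock rod 5: 90 = 90
  stock rod 6: 80 = 80
  stock rod 7: 80 = 80
  stock rod 8: 80 = 80
  stock rod 9: 70 = 70
  stock rod 10: 70 = 70
This matches the lower bound, so 10 is optimal.

10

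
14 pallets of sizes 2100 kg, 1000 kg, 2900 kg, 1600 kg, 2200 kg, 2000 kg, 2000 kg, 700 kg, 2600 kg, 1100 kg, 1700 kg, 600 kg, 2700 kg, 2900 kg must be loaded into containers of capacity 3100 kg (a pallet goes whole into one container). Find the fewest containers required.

Total = 2900 + 2900 + 2700 + 2600 + 2200 + 2100 + 2000 + 2000 + 1700 + 1600 + 1100 + 1000 + 700 + 600 = 26100 kg.
Lower bound: ⌈26100/3100⌉ = 9 containers.
Also, 10 pallets each exceed 1550 kg, and no two of those can share a container, so at least 10 containers are needed.
A packing using 10 containers:
  container 1: 2900 = 2900
  container 2: 2900 = 2900
  container 3: 2700 = 2700
  container 4: 2600 = 2600
  container 5: 2200 + 700 = 2900
  container 6: 2100 + 1000 = 3100
  container 7: 2000 + 1100 = 3100
  container 8: 2000 + 600 = 2600
  container 9: 1700 = 1700
  container 10: 1600 = 1600
This matches the lower bound, so 10 is optimal.

10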